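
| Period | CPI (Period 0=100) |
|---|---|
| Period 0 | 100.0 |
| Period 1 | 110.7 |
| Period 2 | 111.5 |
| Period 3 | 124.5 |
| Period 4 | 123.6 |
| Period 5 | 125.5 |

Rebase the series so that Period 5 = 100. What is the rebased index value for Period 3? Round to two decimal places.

99.20

Rebased(Period 3) = 124.5 / 125.5 × 100 = 99.2032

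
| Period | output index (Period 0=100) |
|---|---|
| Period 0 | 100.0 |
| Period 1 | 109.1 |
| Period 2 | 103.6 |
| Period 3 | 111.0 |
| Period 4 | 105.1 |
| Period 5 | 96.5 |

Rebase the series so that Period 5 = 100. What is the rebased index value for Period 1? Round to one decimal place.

113.1

Rebased(Period 1) = 109.1 / 96.5 × 100 = 113.0570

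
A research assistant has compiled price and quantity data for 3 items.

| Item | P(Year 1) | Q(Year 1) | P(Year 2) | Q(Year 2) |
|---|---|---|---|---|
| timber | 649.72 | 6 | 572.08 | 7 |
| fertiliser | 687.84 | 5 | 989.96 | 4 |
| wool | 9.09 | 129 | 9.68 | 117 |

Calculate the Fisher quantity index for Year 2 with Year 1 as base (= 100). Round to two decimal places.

96.34

Laspeyres component (base-period weights):
ΣP(Year 1)Q(Year 2) = 649.72×7 + 687.84×4 + 9.09×117 = 4548.04 + 2751.36 + 1063.53 = 8362.93
ΣP(Year 1)Q(Year 1) = 649.72×6 + 687.84×5 + 9.09×129 = 3898.32 + 3439.2 + 1172.61 = 8510.13
L = 8362.93 / 8510.13 × 100 = 98.2703
Paasche component (current-period weights):
ΣP(Year 2)Q(Year 2) = 572.08×7 + 989.96×4 + 9.68×117 = 4004.56 + 3959.84 + 1132.56 = 9096.96
ΣP(Year 2)Q(Year 1) = 572.08×6 + 989.96×5 + 9.68×129 = 3432.48 + 4949.8 + 1248.72 = 9631
P = 9096.96 / 9631 × 100 = 94.4550
Fisher = √(L × P) = √(98.2703 × 94.4550) = 96.3438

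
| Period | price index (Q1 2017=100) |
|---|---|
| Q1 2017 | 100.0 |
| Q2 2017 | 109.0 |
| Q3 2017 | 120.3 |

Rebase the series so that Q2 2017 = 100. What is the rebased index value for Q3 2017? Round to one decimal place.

Rebased(Q3 2017) = 120.3 / 109.0 × 100 = 110.3670

110.4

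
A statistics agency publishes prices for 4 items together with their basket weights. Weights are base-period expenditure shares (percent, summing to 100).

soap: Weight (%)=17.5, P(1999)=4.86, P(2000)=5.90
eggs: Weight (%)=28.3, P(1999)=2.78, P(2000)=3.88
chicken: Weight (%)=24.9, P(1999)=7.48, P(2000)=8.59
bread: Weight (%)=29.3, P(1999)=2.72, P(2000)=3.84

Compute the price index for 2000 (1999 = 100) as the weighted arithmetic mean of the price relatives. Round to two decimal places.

130.70

soap: 17.5 × (5.90/4.86) = 17.5 × 1.213992 = 21.2449
eggs: 28.3 × (3.88/2.78) = 28.3 × 1.395683 = 39.4978
chicken: 24.9 × (8.59/7.48) = 24.9 × 1.148396 = 28.5951
bread: 29.3 × (3.84/2.72) = 29.3 × 1.411765 = 41.3647
Index = Σ wᵢ·(p₁ᵢ/p₀ᵢ) = 21.2449 + 39.4978 + 28.5951 + 41.3647 = 130.7025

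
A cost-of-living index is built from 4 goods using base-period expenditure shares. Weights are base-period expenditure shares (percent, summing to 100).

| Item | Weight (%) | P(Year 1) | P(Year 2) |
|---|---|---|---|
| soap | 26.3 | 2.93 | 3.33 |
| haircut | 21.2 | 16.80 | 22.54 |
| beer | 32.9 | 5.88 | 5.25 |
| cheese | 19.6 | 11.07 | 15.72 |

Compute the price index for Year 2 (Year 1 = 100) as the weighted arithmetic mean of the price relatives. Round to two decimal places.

soap: 26.3 × (3.33/2.93) = 26.3 × 1.136519 = 29.8904
haircut: 21.2 × (22.54/16.80) = 21.2 × 1.341667 = 28.4433
beer: 32.9 × (5.25/5.88) = 32.9 × 0.892857 = 29.3750
cheese: 19.6 × (15.72/11.07) = 19.6 × 1.420054 = 27.8331
Index = Σ wᵢ·(p₁ᵢ/p₀ᵢ) = 29.8904 + 28.4433 + 29.3750 + 27.8331 = 115.5418

115.54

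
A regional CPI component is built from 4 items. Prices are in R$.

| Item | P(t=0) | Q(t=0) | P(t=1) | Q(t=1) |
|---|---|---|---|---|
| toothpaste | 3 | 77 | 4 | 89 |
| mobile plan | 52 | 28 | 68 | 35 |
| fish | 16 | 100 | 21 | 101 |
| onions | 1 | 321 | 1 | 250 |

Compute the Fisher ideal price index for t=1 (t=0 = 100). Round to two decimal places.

128.80

Laspeyres component (base-period weights):
ΣP(t=1)Q(t=0) = 4×77 + 68×28 + 21×100 + 1×321 = 308 + 1904 + 2100 + 321 = 4633
ΣP(t=0)Q(t=0) = 3×77 + 52×28 + 16×100 + 1×321 = 231 + 1456 + 1600 + 321 = 3608
L = 4633 / 3608 × 100 = 128.4091
Paasche component (current-period weights):
ΣP(t=1)Q(t=1) = 4×89 + 68×35 + 21×101 + 1×250 = 356 + 2380 + 2121 + 250 = 5107
ΣP(t=0)Q(t=1) = 3×89 + 52×35 + 16×101 + 1×250 = 267 + 1820 + 1616 + 250 = 3953
P = 5107 / 3953 × 100 = 129.1930
Fisher = √(L × P) = √(128.4091 × 129.1930) = 128.8005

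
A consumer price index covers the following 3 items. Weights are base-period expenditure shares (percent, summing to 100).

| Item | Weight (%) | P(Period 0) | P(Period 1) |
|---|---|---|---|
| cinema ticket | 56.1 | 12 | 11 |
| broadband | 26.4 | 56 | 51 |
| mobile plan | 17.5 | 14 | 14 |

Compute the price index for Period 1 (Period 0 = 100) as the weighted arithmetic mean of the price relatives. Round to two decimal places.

cinema ticket: 56.1 × (11/12) = 56.1 × 0.916667 = 51.4250
broadband: 26.4 × (51/56) = 26.4 × 0.910714 = 24.0429
mobile plan: 17.5 × (14/14) = 17.5 × 1.000000 = 17.5000
Index = Σ wᵢ·(p₁ᵢ/p₀ᵢ) = 51.4250 + 24.0429 + 17.5000 = 92.9679

92.97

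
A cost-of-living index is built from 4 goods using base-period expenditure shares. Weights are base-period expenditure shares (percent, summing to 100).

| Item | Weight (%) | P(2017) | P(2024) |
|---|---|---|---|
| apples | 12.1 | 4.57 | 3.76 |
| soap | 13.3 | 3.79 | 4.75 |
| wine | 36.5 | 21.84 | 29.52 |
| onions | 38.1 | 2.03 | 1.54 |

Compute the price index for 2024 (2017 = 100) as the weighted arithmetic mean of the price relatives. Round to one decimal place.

104.9

apples: 12.1 × (3.76/4.57) = 12.1 × 0.822757 = 9.9554
soap: 13.3 × (4.75/3.79) = 13.3 × 1.253298 = 16.6689
wine: 36.5 × (29.52/21.84) = 36.5 × 1.351648 = 49.3352
onions: 38.1 × (1.54/2.03) = 38.1 × 0.758621 = 28.9034
Index = Σ wᵢ·(p₁ᵢ/p₀ᵢ) = 9.9554 + 16.6689 + 49.3352 + 28.9034 = 104.8628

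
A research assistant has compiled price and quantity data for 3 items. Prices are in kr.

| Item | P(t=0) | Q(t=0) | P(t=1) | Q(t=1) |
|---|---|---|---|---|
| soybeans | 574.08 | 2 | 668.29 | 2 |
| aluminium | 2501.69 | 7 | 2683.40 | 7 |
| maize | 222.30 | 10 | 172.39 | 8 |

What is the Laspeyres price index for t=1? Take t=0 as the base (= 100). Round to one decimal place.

Laspeyres price index uses base-period quantities as weights.
ΣP(t=1)·Q(t=0) = 668.29×2 + 2683.40×7 + 172.39×10 = 1336.58 + 18783.8 + 1723.9 = 21844.28
ΣP(t=0)·Q(t=0) = 574.08×2 + 2501.69×7 + 222.30×10 = 1148.16 + 17511.83 + 2223 = 20882.99
Index = 21844.28 / 20882.99 × 100 = 104.6032

104.6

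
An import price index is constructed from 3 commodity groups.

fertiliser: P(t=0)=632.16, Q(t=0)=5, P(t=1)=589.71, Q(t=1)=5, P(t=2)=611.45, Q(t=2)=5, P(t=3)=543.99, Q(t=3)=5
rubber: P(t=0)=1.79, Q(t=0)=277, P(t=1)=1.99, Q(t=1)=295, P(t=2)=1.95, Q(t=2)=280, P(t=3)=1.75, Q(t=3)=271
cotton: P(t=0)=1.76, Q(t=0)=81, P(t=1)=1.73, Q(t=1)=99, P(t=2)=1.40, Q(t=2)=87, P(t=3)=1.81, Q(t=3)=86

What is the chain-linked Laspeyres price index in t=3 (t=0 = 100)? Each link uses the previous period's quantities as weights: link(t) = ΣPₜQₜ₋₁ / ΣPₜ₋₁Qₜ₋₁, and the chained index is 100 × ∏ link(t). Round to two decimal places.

Link t=0→t=1:
ΣP(t=1)Q(t=0) = 589.71×5 + 1.99×277 + 1.73×81 = 2948.55 + 551.23 + 140.13 = 3639.91
ΣP(t=0)Q(t=0) = 632.16×5 + 1.79×277 + 1.76×81 = 3160.8 + 495.83 + 142.56 = 3799.19
link = 3639.91/3799.19 = 0.958075
Link t=1→t=2:
ΣP(t=2)Q(t=1) = 611.45×5 + 1.95×295 + 1.40×99 = 3057.25 + 575.25 + 138.6 = 3771.1
ΣP(t=1)Q(t=1) = 589.71×5 + 1.99×295 + 1.73×99 = 2948.55 + 587.05 + 171.27 = 3706.87
link = 3771.1/3706.87 = 1.017327
Link t=2→t=3:
ΣP(t=3)Q(t=2) = 543.99×5 + 1.75×280 + 1.81×87 = 2719.95 + 490 + 157.47 = 3367.42
ΣP(t=2)Q(t=2) = 611.45×5 + 1.95×280 + 1.40×87 = 3057.25 + 546 + 121.8 = 3725.05
link = 3367.42/3725.05 = 0.903993
Chained index = 100 × 0.958075 × 1.017327 × 0.903993 = 88.1101

88.11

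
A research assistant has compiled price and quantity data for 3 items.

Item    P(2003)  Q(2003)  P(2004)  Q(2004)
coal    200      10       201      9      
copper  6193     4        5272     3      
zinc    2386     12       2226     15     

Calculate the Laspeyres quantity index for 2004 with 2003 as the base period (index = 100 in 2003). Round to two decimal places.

Laspeyres quantity index uses base-period prices as weights.
ΣP(2003)·Q(2004) = 200×9 + 6193×3 + 2386×15 = 1800 + 18579 + 35790 = 56169
ΣP(2003)·Q(2003) = 200×10 + 6193×4 + 2386×12 = 2000 + 24772 + 28632 = 55404
Index = 56169 / 55404 × 100 = 101.3808

101.38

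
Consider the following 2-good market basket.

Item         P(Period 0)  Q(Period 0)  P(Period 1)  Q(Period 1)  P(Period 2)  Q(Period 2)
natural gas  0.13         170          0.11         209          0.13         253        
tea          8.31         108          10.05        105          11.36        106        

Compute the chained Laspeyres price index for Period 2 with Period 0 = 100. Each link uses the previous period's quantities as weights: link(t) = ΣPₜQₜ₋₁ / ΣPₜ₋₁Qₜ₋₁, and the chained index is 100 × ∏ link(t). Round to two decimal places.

135.85

Link Period 0→Period 1:
ΣP(Period 1)Q(Period 0) = 0.11×170 + 10.05×108 = 18.7 + 1085.4 = 1104.1
ΣP(Period 0)Q(Period 0) = 0.13×170 + 8.31×108 = 22.1 + 897.48 = 919.58
link = 1104.1/919.58 = 1.200657
Link Period 1→Period 2:
ΣP(Period 2)Q(Period 1) = 0.13×209 + 11.36×105 = 27.17 + 1192.8 = 1219.97
ΣP(Period 1)Q(Period 1) = 0.11×209 + 10.05×105 = 22.99 + 1055.25 = 1078.24
link = 1219.97/1078.24 = 1.131446
Chained index = 100 × 1.200657 × 1.131446 = 135.8478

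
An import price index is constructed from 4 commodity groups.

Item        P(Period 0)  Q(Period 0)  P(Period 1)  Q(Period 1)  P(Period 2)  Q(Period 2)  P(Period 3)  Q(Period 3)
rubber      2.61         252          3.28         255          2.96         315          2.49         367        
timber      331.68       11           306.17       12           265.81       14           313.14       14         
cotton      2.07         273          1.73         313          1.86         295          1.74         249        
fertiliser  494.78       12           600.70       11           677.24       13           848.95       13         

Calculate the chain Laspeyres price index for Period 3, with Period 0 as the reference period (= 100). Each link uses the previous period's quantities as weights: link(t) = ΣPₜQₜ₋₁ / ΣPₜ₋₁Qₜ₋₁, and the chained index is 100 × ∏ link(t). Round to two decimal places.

134.70

Link Period 0→Period 1:
ΣP(Period 1)Q(Period 0) = 3.28×252 + 306.17×11 + 1.73×273 + 600.70×12 = 826.56 + 3367.87 + 472.29 + 7208.4 = 11875.12
ΣP(Period 0)Q(Period 0) = 2.61×252 + 331.68×11 + 2.07×273 + 494.78×12 = 657.72 + 3648.48 + 565.11 + 5937.36 = 10808.67
link = 11875.12/10808.67 = 1.098666
Link Period 1→Period 2:
ΣP(Period 2)Q(Period 1) = 2.96×255 + 265.81×12 + 1.86×313 + 677.24×11 = 754.8 + 3189.72 + 582.18 + 7449.64 = 11976.34
ΣP(Period 1)Q(Period 1) = 3.28×255 + 306.17×12 + 1.73×313 + 600.70×11 = 836.4 + 3674.04 + 541.49 + 6607.7 = 11659.63
link = 11976.34/11659.63 = 1.027163
Link Period 2→Period 3:
ΣP(Period 3)Q(Period 2) = 2.49×315 + 313.14×14 + 1.74×295 + 848.95×13 = 784.35 + 4383.96 + 513.3 + 11036.35 = 16717.96
ΣP(Period 2)Q(Period 2) = 2.96×315 + 265.81×14 + 1.86×295 + 677.24×13 = 932.4 + 3721.34 + 548.7 + 8804.12 = 14006.56
link = 16717.96/14006.56 = 1.193581
Chained index = 100 × 1.098666 × 1.027163 × 1.193581 = 134.6967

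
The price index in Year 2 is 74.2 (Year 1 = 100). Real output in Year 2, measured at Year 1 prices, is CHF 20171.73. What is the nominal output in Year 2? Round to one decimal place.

Nominal = Real × (Index/100) = 20171.73 × (74.2/100)
        = 20171.73 × 0.742 = 14967.4237

14967.4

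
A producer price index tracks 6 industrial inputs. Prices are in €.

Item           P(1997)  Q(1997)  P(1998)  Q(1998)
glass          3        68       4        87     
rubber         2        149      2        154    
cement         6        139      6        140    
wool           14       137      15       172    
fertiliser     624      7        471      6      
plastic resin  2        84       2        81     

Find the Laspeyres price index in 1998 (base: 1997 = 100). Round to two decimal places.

Laspeyres price index uses base-period quantities as weights.
ΣP(1998)·Q(1997) = 4×68 + 2×149 + 6×139 + 15×137 + 471×7 + 2×84 = 272 + 298 + 834 + 2055 + 3297 + 168 = 6924
ΣP(1997)·Q(1997) = 3×68 + 2×149 + 6×139 + 14×137 + 624×7 + 2×84 = 204 + 298 + 834 + 1918 + 4368 + 168 = 7790
Index = 6924 / 7790 × 100 = 88.8832

88.88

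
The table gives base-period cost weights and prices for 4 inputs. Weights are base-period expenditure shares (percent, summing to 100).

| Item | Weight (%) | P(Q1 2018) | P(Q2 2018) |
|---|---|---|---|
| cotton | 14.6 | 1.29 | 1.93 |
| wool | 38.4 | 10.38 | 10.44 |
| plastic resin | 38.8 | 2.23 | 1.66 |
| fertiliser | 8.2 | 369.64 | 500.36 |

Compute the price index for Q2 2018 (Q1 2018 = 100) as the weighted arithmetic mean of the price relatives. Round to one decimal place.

100.4

cotton: 14.6 × (1.93/1.29) = 14.6 × 1.496124 = 21.8434
wool: 38.4 × (10.44/10.38) = 38.4 × 1.005780 = 38.6220
plastic resin: 38.8 × (1.66/2.23) = 38.8 × 0.744395 = 28.8825
fertiliser: 8.2 × (500.36/369.64) = 8.2 × 1.353641 = 11.0999
Index = Σ wᵢ·(p₁ᵢ/p₀ᵢ) = 21.8434 + 38.6220 + 28.8825 + 11.0999 = 100.4477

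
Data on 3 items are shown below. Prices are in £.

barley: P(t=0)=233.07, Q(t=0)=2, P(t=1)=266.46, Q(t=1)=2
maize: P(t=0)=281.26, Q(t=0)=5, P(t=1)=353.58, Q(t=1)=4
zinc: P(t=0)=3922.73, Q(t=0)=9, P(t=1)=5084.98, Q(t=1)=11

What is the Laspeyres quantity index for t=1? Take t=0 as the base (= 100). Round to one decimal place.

Laspeyres quantity index uses base-period prices as weights.
ΣP(t=0)·Q(t=1) = 233.07×2 + 281.26×4 + 3922.73×11 = 466.14 + 1125.04 + 43150.03 = 44741.21
ΣP(t=0)·Q(t=0) = 233.07×2 + 281.26×5 + 3922.73×9 = 466.14 + 1406.3 + 35304.57 = 37177.01
Index = 44741.21 / 37177.01 × 100 = 120.3464

120.3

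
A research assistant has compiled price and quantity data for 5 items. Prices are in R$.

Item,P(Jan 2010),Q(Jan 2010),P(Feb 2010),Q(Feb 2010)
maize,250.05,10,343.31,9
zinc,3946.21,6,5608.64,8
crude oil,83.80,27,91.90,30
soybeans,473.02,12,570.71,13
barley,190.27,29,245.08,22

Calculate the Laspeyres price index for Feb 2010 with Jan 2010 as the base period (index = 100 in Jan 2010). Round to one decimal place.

Laspeyres price index uses base-period quantities as weights.
ΣP(Feb 2010)·Q(Jan 2010) = 343.31×10 + 5608.64×6 + 91.90×27 + 570.71×12 + 245.08×29 = 3433.1 + 33651.84 + 2481.3 + 6848.52 + 7107.32 = 53522.08
ΣP(Jan 2010)·Q(Jan 2010) = 250.05×10 + 3946.21×6 + 83.80×27 + 473.02×12 + 190.27×29 = 2500.5 + 23677.26 + 2262.6 + 5676.24 + 5517.83 = 39634.43
Index = 53522.08 / 39634.43 × 100 = 135.0394

135.0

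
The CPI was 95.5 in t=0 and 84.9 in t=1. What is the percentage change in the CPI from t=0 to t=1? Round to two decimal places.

Change = (84.9 − 95.5) / 95.5 × 100
       = -10.6 / 95.5 × 100 = -11.0995%

-11.10%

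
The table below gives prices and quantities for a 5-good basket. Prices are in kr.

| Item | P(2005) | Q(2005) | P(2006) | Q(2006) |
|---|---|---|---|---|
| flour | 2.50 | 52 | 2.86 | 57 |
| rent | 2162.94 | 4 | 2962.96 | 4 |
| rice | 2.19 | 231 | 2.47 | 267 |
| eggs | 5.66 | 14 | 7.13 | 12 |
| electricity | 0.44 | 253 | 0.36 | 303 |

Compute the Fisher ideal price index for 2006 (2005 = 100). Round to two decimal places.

Laspeyres component (base-period weights):
ΣP(2006)Q(2005) = 2.86×52 + 2962.96×4 + 2.47×231 + 7.13×14 + 0.36×253 = 148.72 + 11851.84 + 570.57 + 99.82 + 91.08 = 12762.03
ΣP(2005)Q(2005) = 2.50×52 + 2162.94×4 + 2.19×231 + 5.66×14 + 0.44×253 = 130 + 8651.76 + 505.89 + 79.24 + 111.32 = 9478.21
L = 12762.03 / 9478.21 × 100 = 134.6460
Paasche component (current-period weights):
ΣP(2006)Q(2006) = 2.86×57 + 2962.96×4 + 2.47×267 + 7.13×12 + 0.36×303 = 163.02 + 11851.84 + 659.49 + 85.56 + 109.08 = 12868.99
ΣP(2005)Q(2006) = 2.50×57 + 2162.94×4 + 2.19×267 + 5.66×12 + 0.44×303 = 142.5 + 8651.76 + 584.73 + 67.92 + 133.32 = 9580.23
P = 12868.99 / 9580.23 × 100 = 134.3286
Fisher = √(L × P) = √(134.6460 × 134.3286) = 134.4872

134.49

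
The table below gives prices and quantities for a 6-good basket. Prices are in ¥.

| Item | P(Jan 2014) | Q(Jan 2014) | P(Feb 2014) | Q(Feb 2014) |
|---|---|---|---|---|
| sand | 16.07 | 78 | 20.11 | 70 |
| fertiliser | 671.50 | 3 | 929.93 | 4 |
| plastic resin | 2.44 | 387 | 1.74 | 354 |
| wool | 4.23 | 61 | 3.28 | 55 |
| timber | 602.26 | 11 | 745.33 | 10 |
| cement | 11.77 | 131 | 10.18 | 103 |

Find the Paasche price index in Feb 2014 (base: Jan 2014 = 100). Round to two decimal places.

Paasche price index uses current-period quantities as weights.
ΣP(Feb 2014)·Q(Feb 2014) = 20.11×70 + 929.93×4 + 1.74×354 + 3.28×55 + 745.33×10 + 10.18×103 = 1407.7 + 3719.72 + 615.96 + 180.4 + 7453.3 + 1048.54 = 14425.62
ΣP(Jan 2014)·Q(Feb 2014) = 16.07×70 + 671.50×4 + 2.44×354 + 4.23×55 + 602.26×10 + 11.77×103 = 1124.9 + 2686 + 863.76 + 232.65 + 6022.6 + 1212.31 = 12142.22
Index = 14425.62 / 12142.22 × 100 = 118.8055

118.81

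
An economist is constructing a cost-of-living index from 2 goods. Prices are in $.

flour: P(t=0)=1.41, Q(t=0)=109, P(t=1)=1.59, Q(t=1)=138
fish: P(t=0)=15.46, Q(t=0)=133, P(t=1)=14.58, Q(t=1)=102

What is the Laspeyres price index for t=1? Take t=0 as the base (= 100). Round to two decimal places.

95.59

Laspeyres price index uses base-period quantities as weights.
ΣP(t=1)·Q(t=0) = 1.59×109 + 14.58×133 = 173.31 + 1939.14 = 2112.45
ΣP(t=0)·Q(t=0) = 1.41×109 + 15.46×133 = 153.69 + 2056.18 = 2209.87
Index = 2112.45 / 2209.87 × 100 = 95.5916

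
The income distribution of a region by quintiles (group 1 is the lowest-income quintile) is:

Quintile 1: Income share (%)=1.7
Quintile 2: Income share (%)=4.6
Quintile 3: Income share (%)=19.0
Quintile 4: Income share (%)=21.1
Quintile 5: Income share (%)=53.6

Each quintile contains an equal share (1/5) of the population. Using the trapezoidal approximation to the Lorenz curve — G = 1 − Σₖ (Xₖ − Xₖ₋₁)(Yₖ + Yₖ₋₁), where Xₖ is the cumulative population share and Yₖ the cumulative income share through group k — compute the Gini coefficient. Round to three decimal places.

0.481

Cumulative income shares Yₖ: 0.0170, 0.0630, 0.2530, 0.4640, 1.0000
Σ (Xₖ−Xₖ₋₁)(Yₖ+Yₖ₋₁) = (1/5)(0.0170+0.0000) + (1/5)(0.0630+0.0170) + (1/5)(0.2530+0.0630) + (1/5)(0.4640+0.2530) + (1/5)(1.0000+0.4640)
  = 0.0034 + 0.0160 + 0.0632 + 0.1434 + 0.2928 = 0.5188
G = 1 − 0.5188 = 0.4812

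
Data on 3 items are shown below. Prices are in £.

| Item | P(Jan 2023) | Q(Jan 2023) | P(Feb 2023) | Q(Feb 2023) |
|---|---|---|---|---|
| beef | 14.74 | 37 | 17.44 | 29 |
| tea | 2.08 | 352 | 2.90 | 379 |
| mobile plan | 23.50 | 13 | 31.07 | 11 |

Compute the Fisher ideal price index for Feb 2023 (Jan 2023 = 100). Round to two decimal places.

131.40

Laspeyres component (base-period weights):
ΣP(Feb 2023)Q(Jan 2023) = 17.44×37 + 2.90×352 + 31.07×13 = 645.28 + 1020.8 + 403.91 = 2069.99
ΣP(Jan 2023)Q(Jan 2023) = 14.74×37 + 2.08×352 + 23.50×13 = 545.38 + 732.16 + 305.5 = 1583.04
L = 2069.99 / 1583.04 × 100 = 130.7604
Paasche component (current-period weights):
ΣP(Feb 2023)Q(Feb 2023) = 17.44×29 + 2.90×379 + 31.07×11 = 505.76 + 1099.1 + 341.77 = 1946.63
ΣP(Jan 2023)Q(Feb 2023) = 14.74×29 + 2.08×379 + 23.50×11 = 427.46 + 788.32 + 258.5 = 1474.28
P = 1946.63 / 1474.28 × 100 = 132.0394
Fisher = √(L × P) = √(130.7604 × 132.0394) = 131.3983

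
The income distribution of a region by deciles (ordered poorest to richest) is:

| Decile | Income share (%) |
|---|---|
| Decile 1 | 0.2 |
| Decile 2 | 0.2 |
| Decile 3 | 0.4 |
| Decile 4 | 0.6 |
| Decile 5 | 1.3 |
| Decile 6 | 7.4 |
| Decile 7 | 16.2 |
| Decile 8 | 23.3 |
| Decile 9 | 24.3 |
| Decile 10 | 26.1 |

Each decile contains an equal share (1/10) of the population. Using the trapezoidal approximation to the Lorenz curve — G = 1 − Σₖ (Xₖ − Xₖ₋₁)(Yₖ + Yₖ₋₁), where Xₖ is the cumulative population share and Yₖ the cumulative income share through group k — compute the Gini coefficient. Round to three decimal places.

Cumulative income shares Yₖ: 0.0020, 0.0040, 0.0080, 0.0140, 0.0270, 0.1010, 0.2630, 0.4960, 0.7390, 1.0000
Σ (Xₖ−Xₖ₋₁)(Yₖ+Yₖ₋₁) = (1/10)(0.0020+0.0000) + (1/10)(0.0040+0.0020) + (1/10)(0.0080+0.0040) + (1/10)(0.0140+0.0080) + (1/10)(0.0270+0.0140) + (1/10)(0.1010+0.0270) + (1/10)(0.2630+0.1010) + (1/10)(0.4960+0.2630) + (1/10)(0.7390+0.4960) + (1/10)(1.0000+0.7390)
  = 0.0002 + 0.0006 + 0.0012 + 0.0022 + 0.0041 + 0.0128 + 0.0364 + 0.0759 + 0.1235 + 0.1739 = 0.4308
G = 1 − 0.4308 = 0.5692

0.569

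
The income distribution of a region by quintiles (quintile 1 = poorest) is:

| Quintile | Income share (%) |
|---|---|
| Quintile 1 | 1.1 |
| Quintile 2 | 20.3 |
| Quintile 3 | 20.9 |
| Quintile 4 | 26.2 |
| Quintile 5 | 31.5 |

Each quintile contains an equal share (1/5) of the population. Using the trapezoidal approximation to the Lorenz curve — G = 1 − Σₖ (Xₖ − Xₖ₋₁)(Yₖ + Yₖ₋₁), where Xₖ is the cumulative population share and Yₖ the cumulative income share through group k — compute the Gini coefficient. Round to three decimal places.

0.267

Cumulative income shares Yₖ: 0.0110, 0.2140, 0.4230, 0.6850, 1.0000
Σ (Xₖ−Xₖ₋₁)(Yₖ+Yₖ₋₁) = (1/5)(0.0110+0.0000) + (1/5)(0.2140+0.0110) + (1/5)(0.4230+0.2140) + (1/5)(0.6850+0.4230) + (1/5)(1.0000+0.6850)
  = 0.0022 + 0.0450 + 0.1274 + 0.2216 + 0.3370 = 0.7332
G = 1 − 0.7332 = 0.2668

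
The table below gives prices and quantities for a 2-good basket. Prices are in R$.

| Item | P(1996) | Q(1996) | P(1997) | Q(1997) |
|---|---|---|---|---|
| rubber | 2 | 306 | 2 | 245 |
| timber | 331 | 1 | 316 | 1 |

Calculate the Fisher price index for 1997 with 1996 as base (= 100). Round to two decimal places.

Laspeyres component (base-period weights):
ΣP(1997)Q(1996) = 2×306 + 316×1 = 612 + 316 = 928
ΣP(1996)Q(1996) = 2×306 + 331×1 = 612 + 331 = 943
L = 928 / 943 × 100 = 98.4093
Paasche component (current-period weights):
ΣP(1997)Q(1997) = 2×245 + 316×1 = 490 + 316 = 806
ΣP(1996)Q(1997) = 2×245 + 331×1 = 490 + 331 = 821
P = 806 / 821 × 100 = 98.1730
Fisher = √(L × P) = √(98.4093 × 98.1730) = 98.2911

98.29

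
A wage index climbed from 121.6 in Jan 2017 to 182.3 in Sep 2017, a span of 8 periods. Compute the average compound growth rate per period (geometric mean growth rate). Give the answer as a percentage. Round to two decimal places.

5.19%

Growth factor = (182.3/121.6)^(1/8) = (1.499178)^(1/8) = 1.051917
Growth rate = 1.051917 − 1 = 0.051917 = 5.1917%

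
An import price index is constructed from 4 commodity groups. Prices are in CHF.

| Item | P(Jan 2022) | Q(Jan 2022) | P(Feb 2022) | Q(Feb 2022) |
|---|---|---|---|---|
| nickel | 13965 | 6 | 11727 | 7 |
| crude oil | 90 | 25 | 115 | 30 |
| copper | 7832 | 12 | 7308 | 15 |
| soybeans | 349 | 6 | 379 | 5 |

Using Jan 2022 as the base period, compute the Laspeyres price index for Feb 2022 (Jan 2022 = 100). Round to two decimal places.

89.62

Laspeyres price index uses base-period quantities as weights.
ΣP(Feb 2022)·Q(Jan 2022) = 11727×6 + 115×25 + 7308×12 + 379×6 = 70362 + 2875 + 87696 + 2274 = 163207
ΣP(Jan 2022)·Q(Jan 2022) = 13965×6 + 90×25 + 7832×12 + 349×6 = 83790 + 2250 + 93984 + 2094 = 182118
Index = 163207 / 182118 × 100 = 89.6161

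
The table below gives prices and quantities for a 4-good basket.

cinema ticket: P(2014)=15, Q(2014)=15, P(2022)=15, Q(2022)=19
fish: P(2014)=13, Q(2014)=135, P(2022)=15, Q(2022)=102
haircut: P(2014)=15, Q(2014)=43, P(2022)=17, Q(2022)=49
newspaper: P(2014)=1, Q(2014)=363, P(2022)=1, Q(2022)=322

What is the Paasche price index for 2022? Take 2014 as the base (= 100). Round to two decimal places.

Paasche price index uses current-period quantities as weights.
ΣP(2022)·Q(2022) = 15×19 + 15×102 + 17×49 + 1×322 = 285 + 1530 + 833 + 322 = 2970
ΣP(2014)·Q(2022) = 15×19 + 13×102 + 15×49 + 1×322 = 285 + 1326 + 735 + 322 = 2668
Index = 2970 / 2668 × 100 = 111.3193

111.32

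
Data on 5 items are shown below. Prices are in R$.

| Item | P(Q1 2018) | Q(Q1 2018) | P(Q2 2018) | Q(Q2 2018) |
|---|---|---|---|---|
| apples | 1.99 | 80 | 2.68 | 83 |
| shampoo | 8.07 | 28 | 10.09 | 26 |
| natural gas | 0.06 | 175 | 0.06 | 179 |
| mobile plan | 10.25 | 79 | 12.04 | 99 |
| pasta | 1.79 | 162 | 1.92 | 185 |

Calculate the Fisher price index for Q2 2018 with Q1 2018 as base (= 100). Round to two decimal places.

Laspeyres component (base-period weights):
ΣP(Q2 2018)Q(Q1 2018) = 2.68×80 + 10.09×28 + 0.06×175 + 12.04×79 + 1.92×162 = 214.4 + 282.52 + 10.5 + 951.16 + 311.04 = 1769.62
ΣP(Q1 2018)Q(Q1 2018) = 1.99×80 + 8.07×28 + 0.06×175 + 10.25×79 + 1.79×162 = 159.2 + 225.96 + 10.5 + 809.75 + 289.98 = 1495.39
L = 1769.62 / 1495.39 × 100 = 118.3384
Paasche component (current-period weights):
ΣP(Q2 2018)Q(Q2 2018) = 2.68×83 + 10.09×26 + 0.06×179 + 12.04×99 + 1.92×185 = 222.44 + 262.34 + 10.74 + 1191.96 + 355.2 = 2042.68
ΣP(Q1 2018)Q(Q2 2018) = 1.99×83 + 8.07×26 + 0.06×179 + 10.25×99 + 1.79×185 = 165.17 + 209.82 + 10.74 + 1014.75 + 331.15 = 1731.63
P = 2042.68 / 1731.63 × 100 = 117.9628
Fisher = √(L × P) = √(118.3384 × 117.9628) = 118.1505

118.15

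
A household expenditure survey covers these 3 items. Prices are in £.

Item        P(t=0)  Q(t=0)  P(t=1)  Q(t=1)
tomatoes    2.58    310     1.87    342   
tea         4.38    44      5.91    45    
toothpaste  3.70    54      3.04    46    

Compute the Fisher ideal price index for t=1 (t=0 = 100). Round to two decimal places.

Laspeyres component (base-period weights):
ΣP(t=1)Q(t=0) = 1.87×310 + 5.91×44 + 3.04×54 = 579.7 + 260.04 + 164.16 = 1003.9
ΣP(t=0)Q(t=0) = 2.58×310 + 4.38×44 + 3.70×54 = 799.8 + 192.72 + 199.8 = 1192.32
L = 1003.9 / 1192.32 × 100 = 84.1972
Paasche component (current-period weights):
ΣP(t=1)Q(t=1) = 1.87×342 + 5.91×45 + 3.04×46 = 639.54 + 265.95 + 139.84 = 1045.33
ΣP(t=0)Q(t=1) = 2.58×342 + 4.38×45 + 3.70×46 = 882.36 + 197.1 + 170.2 = 1249.66
P = 1045.33 / 1249.66 × 100 = 83.6492
Fisher = √(L × P) = √(84.1972 × 83.6492) = 83.9227

83.92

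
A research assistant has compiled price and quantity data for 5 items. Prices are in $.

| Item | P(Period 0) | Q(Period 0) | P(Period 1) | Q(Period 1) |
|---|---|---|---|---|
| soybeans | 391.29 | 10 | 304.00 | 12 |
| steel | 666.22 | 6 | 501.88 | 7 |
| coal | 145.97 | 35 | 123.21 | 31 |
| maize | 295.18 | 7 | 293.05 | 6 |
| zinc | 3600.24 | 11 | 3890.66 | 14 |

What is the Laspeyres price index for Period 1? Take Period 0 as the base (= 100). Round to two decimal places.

Laspeyres price index uses base-period quantities as weights.
ΣP(Period 1)·Q(Period 0) = 304.00×10 + 501.88×6 + 123.21×35 + 293.05×7 + 3890.66×11 = 3040 + 3011.28 + 4312.35 + 2051.35 + 42797.26 = 55212.24
ΣP(Period 0)·Q(Period 0) = 391.29×10 + 666.22×6 + 145.97×35 + 295.18×7 + 3600.24×11 = 3912.9 + 3997.32 + 5108.95 + 2066.26 + 39602.64 = 54688.07
Index = 55212.24 / 54688.07 × 100 = 100.9585

100.96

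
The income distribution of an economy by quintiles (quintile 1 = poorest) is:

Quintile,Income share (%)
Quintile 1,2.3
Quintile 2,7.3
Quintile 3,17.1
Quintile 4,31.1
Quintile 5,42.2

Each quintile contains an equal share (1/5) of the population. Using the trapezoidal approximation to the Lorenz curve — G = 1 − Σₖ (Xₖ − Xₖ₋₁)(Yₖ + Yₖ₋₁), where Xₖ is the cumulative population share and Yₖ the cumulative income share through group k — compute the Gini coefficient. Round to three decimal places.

Cumulative income shares Yₖ: 0.0230, 0.0960, 0.2670, 0.5780, 1.0000
Σ (Xₖ−Xₖ₋₁)(Yₖ+Yₖ₋₁) = (1/5)(0.0230+0.0000) + (1/5)(0.0960+0.0230) + (1/5)(0.2670+0.0960) + (1/5)(0.5780+0.2670) + (1/5)(1.0000+0.5780)
  = 0.0046 + 0.0238 + 0.0726 + 0.1690 + 0.3156 = 0.5856
G = 1 − 0.5856 = 0.4144

0.414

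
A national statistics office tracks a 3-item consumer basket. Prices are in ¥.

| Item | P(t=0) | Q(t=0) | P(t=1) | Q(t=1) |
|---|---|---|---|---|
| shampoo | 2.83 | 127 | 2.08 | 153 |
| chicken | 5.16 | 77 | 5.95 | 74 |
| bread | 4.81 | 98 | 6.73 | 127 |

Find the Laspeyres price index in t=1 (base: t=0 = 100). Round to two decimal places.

Laspeyres price index uses base-period quantities as weights.
ΣP(t=1)·Q(t=0) = 2.08×127 + 5.95×77 + 6.73×98 = 264.16 + 458.15 + 659.54 = 1381.85
ΣP(t=0)·Q(t=0) = 2.83×127 + 5.16×77 + 4.81×98 = 359.41 + 397.32 + 471.38 = 1228.11
Index = 1381.85 / 1228.11 × 100 = 112.5184

112.52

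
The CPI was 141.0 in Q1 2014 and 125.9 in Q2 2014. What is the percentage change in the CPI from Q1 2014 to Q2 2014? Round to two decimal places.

Change = (125.9 − 141.0) / 141.0 × 100
       = -15.1 / 141.0 × 100 = -10.7092%

-10.71%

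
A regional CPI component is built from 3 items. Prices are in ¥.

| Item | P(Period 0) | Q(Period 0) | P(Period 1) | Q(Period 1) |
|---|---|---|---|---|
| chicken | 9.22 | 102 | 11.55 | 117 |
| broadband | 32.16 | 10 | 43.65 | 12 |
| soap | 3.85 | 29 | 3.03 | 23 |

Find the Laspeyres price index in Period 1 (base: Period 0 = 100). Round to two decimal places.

Laspeyres price index uses base-period quantities as weights.
ΣP(Period 1)·Q(Period 0) = 11.55×102 + 43.65×10 + 3.03×29 = 1178.1 + 436.5 + 87.87 = 1702.47
ΣP(Period 0)·Q(Period 0) = 9.22×102 + 32.16×10 + 3.85×29 = 940.44 + 321.6 + 111.65 = 1373.69
Index = 1702.47 / 1373.69 × 100 = 123.9341

123.93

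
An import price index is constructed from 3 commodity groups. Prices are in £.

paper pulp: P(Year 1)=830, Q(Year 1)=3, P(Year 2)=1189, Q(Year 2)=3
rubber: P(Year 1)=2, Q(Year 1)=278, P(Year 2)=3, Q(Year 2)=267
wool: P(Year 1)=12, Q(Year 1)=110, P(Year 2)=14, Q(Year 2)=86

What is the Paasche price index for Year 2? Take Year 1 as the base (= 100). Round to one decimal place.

137.4

Paasche price index uses current-period quantities as weights.
ΣP(Year 2)·Q(Year 2) = 1189×3 + 3×267 + 14×86 = 3567 + 801 + 1204 = 5572
ΣP(Year 1)·Q(Year 2) = 830×3 + 2×267 + 12×86 = 2490 + 534 + 1032 = 4056
Index = 5572 / 4056 × 100 = 137.3767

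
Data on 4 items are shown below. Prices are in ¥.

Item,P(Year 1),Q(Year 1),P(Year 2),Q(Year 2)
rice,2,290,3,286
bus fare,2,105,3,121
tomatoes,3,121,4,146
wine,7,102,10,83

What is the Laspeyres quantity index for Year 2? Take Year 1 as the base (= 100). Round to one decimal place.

Laspeyres quantity index uses base-period prices as weights.
ΣP(Year 1)·Q(Year 2) = 2×286 + 2×121 + 3×146 + 7×83 = 572 + 242 + 438 + 581 = 1833
ΣP(Year 1)·Q(Year 1) = 2×290 + 2×105 + 3×121 + 7×102 = 580 + 210 + 363 + 714 = 1867
Index = 1833 / 1867 × 100 = 98.1789

98.2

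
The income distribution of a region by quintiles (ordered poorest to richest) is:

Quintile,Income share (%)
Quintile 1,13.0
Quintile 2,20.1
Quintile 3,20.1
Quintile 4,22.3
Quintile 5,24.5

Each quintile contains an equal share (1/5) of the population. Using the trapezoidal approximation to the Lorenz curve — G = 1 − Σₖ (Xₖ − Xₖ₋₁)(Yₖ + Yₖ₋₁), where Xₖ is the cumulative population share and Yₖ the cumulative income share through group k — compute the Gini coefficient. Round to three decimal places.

0.101

Cumulative income shares Yₖ: 0.1300, 0.3310, 0.5320, 0.7550, 1.0000
Σ (Xₖ−Xₖ₋₁)(Yₖ+Yₖ₋₁) = (1/5)(0.1300+0.0000) + (1/5)(0.3310+0.1300) + (1/5)(0.5320+0.3310) + (1/5)(0.7550+0.5320) + (1/5)(1.0000+0.7550)
  = 0.0260 + 0.0922 + 0.1726 + 0.2574 + 0.3510 = 0.8992
G = 1 − 0.8992 = 0.1008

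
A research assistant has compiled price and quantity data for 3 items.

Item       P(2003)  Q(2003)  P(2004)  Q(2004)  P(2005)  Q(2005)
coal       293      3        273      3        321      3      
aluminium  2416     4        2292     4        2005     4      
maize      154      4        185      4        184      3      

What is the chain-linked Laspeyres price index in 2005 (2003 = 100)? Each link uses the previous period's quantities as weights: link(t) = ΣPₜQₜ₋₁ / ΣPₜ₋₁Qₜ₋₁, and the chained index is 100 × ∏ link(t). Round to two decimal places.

Link 2003→2004:
ΣP(2004)Q(2003) = 273×3 + 2292×4 + 185×4 = 819 + 9168 + 740 = 10727
ΣP(2003)Q(2003) = 293×3 + 2416×4 + 154×4 = 879 + 9664 + 616 = 11159
link = 10727/11159 = 0.961287
Link 2004→2005:
ΣP(2005)Q(2004) = 321×3 + 2005×4 + 184×4 = 963 + 8020 + 736 = 9719
ΣP(2004)Q(2004) = 273×3 + 2292×4 + 185×4 = 819 + 9168 + 740 = 10727
link = 9719/10727 = 0.906032
Chained index = 100 × 0.961287 × 0.906032 = 87.0956

87.10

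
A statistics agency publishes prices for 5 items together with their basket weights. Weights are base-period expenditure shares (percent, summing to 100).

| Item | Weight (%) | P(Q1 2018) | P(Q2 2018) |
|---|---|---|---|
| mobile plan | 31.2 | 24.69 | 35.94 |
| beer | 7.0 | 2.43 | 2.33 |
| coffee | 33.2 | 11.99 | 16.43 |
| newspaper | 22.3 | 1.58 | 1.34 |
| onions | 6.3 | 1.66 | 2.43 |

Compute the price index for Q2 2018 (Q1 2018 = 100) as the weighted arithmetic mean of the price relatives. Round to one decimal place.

mobile plan: 31.2 × (35.94/24.69) = 31.2 × 1.455650 = 45.4163
beer: 7.0 × (2.33/2.43) = 7.0 × 0.958848 = 6.7119
coffee: 33.2 × (16.43/11.99) = 33.2 × 1.370309 = 45.4942
newspaper: 22.3 × (1.34/1.58) = 22.3 × 0.848101 = 18.9127
onions: 6.3 × (2.43/1.66) = 6.3 × 1.463855 = 9.2223
Index = Σ wᵢ·(p₁ᵢ/p₀ᵢ) = 45.4163 + 6.7119 + 45.4942 + 18.9127 + 9.2223 = 125.7574

125.8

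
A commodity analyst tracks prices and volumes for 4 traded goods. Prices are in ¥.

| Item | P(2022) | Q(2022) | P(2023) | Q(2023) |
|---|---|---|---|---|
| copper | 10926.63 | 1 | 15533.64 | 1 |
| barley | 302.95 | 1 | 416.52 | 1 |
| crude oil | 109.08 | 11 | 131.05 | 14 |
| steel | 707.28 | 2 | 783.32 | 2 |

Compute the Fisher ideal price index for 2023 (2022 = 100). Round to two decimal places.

Laspeyres component (base-period weights):
ΣP(2023)Q(2022) = 15533.64×1 + 416.52×1 + 131.05×11 + 783.32×2 = 15533.64 + 416.52 + 1441.55 + 1566.64 = 18958.35
ΣP(2022)Q(2022) = 10926.63×1 + 302.95×1 + 109.08×11 + 707.28×2 = 10926.63 + 302.95 + 1199.88 + 1414.56 = 13844.02
L = 18958.35 / 13844.02 × 100 = 136.9425
Paasche component (current-period weights):
ΣP(2023)Q(2023) = 15533.64×1 + 416.52×1 + 131.05×14 + 783.32×2 = 15533.64 + 416.52 + 1834.7 + 1566.64 = 19351.5
ΣP(2022)Q(2023) = 10926.63×1 + 302.95×1 + 109.08×14 + 707.28×2 = 10926.63 + 302.95 + 1527.12 + 1414.56 = 14171.26
P = 19351.5 / 14171.26 × 100 = 136.5545
Fisher = √(L × P) = √(136.9425 × 136.5545) = 136.7484

136.75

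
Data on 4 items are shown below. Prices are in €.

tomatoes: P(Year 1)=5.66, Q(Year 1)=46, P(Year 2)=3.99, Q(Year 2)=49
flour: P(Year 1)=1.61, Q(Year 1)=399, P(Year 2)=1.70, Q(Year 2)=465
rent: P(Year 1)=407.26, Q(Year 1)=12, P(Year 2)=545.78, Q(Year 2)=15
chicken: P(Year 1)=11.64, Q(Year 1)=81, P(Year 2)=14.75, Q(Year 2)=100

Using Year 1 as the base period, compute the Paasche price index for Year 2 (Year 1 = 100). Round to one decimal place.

Paasche price index uses current-period quantities as weights.
ΣP(Year 2)·Q(Year 2) = 3.99×49 + 1.70×465 + 545.78×15 + 14.75×100 = 195.51 + 790.5 + 8186.7 + 1475 = 10647.71
ΣP(Year 1)·Q(Year 2) = 5.66×49 + 1.61×465 + 407.26×15 + 11.64×100 = 277.34 + 748.65 + 6108.9 + 1164 = 8298.89
Index = 10647.71 / 8298.89 × 100 = 128.3028

128.3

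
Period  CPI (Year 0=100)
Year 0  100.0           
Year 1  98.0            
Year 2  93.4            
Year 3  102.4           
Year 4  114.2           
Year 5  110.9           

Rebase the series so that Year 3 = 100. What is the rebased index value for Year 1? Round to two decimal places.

95.70

Rebased(Year 1) = 98.0 / 102.4 × 100 = 95.7031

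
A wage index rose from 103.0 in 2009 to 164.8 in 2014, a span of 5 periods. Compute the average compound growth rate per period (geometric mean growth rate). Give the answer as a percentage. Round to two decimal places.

9.86%

Growth factor = (164.8/103.0)^(1/5) = (1.600000)^(1/5) = 1.098561
Growth rate = 1.098561 − 1 = 0.098561 = 9.8561%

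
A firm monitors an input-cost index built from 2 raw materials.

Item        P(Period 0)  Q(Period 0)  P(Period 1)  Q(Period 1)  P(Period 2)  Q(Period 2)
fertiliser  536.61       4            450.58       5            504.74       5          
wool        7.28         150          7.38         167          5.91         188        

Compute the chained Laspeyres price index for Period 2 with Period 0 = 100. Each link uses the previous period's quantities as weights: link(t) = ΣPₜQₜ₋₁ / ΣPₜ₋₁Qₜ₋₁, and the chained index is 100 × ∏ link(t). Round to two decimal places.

90.49

Link Period 0→Period 1:
ΣP(Period 1)Q(Period 0) = 450.58×4 + 7.38×150 = 1802.32 + 1107 = 2909.32
ΣP(Period 0)Q(Period 0) = 536.61×4 + 7.28×150 = 2146.44 + 1092 = 3238.44
link = 2909.32/3238.44 = 0.898371
Link Period 1→Period 2:
ΣP(Period 2)Q(Period 1) = 504.74×5 + 5.91×167 = 2523.7 + 986.97 = 3510.67
ΣP(Period 1)Q(Period 1) = 450.58×5 + 7.38×167 = 2252.9 + 1232.46 = 3485.36
link = 3510.67/3485.36 = 1.007262
Chained index = 100 × 0.898371 × 1.007262 = 90.4895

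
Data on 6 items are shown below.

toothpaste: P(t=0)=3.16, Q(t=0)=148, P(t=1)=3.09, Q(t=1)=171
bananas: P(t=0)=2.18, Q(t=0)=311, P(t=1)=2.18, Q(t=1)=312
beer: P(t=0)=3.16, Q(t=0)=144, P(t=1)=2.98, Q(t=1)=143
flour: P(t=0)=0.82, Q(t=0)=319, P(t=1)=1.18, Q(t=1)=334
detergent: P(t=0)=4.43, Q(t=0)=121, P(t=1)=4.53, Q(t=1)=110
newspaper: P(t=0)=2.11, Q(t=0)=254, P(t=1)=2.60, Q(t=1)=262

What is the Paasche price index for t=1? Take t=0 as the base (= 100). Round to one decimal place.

107.4

Paasche price index uses current-period quantities as weights.
ΣP(t=1)·Q(t=1) = 3.09×171 + 2.18×312 + 2.98×143 + 1.18×334 + 4.53×110 + 2.60×262 = 528.39 + 680.16 + 426.14 + 394.12 + 498.3 + 681.2 = 3208.31
ΣP(t=0)·Q(t=1) = 3.16×171 + 2.18×312 + 3.16×143 + 0.82×334 + 4.43×110 + 2.11×262 = 540.36 + 680.16 + 451.88 + 273.88 + 487.3 + 552.82 = 2986.4
Index = 3208.31 / 2986.4 × 100 = 107.4307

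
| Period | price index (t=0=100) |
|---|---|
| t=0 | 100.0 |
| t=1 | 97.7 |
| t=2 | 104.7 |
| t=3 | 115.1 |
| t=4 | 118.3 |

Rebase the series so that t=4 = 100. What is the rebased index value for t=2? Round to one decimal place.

Rebased(t=2) = 104.7 / 118.3 × 100 = 88.5038

88.5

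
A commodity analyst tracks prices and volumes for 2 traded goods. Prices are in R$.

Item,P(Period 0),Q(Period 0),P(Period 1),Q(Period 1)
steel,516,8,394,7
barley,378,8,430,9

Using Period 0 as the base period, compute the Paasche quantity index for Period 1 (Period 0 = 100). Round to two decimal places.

100.55

Paasche quantity index uses current-period prices as weights.
ΣP(Period 1)·Q(Period 1) = 394×7 + 430×9 = 2758 + 3870 = 6628
ΣP(Period 1)·Q(Period 0) = 394×8 + 430×8 = 3152 + 3440 = 6592
Index = 6628 / 6592 × 100 = 100.5461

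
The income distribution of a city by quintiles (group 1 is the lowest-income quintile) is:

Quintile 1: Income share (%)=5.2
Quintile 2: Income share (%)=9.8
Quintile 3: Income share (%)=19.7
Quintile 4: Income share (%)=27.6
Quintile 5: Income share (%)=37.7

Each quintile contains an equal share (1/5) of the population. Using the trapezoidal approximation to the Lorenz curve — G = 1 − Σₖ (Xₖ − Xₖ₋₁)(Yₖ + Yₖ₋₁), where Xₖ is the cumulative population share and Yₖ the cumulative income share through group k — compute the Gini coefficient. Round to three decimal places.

Cumulative income shares Yₖ: 0.0520, 0.1500, 0.3470, 0.6230, 1.0000
Σ (Xₖ−Xₖ₋₁)(Yₖ+Yₖ₋₁) = (1/5)(0.0520+0.0000) + (1/5)(0.1500+0.0520) + (1/5)(0.3470+0.1500) + (1/5)(0.6230+0.3470) + (1/5)(1.0000+0.6230)
  = 0.0104 + 0.0404 + 0.0994 + 0.1940 + 0.3246 = 0.6688
G = 1 − 0.6688 = 0.3312

0.331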